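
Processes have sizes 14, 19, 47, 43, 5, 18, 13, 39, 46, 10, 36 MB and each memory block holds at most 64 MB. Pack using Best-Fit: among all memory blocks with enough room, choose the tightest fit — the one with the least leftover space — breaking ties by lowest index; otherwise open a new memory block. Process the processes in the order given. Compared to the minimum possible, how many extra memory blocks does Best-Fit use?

Best-Fit: [14,19,13] [47,5,10] [43,18] [39] [46] [36] → 6 memory blocks.
Total size 290 MB; any packing needs at least ⌈290/64⌉ = 5 memory blocks.
An optimal packing achieves that bound: [47,14] [46,18] [43,19] [39,13,10] [36,5] → 5 memory blocks.
Excess: 6 − 5 = 1.

1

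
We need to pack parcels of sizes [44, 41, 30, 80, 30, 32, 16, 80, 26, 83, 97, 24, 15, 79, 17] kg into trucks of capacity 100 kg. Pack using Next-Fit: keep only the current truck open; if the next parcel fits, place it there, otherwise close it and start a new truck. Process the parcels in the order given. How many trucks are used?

10 trucks

truck 1: place 44 kg, 56 kg left
truck 1: place 41 kg, 15 kg left
truck 2: place 30 kg, 70 kg left
truck 3: place 80 kg, 20 kg left
truck 4: place 30 kg, 70 kg left
truck 4: place 32 kg, 38 kg left
truck 4: place 16 kg, 22 kg left
truck 5: place 80 kg, 20 kg left
truck 6: place 26 kg, 74 kg left
truck 7: place 83 kg, 17 kg left
truck 8: place 97 kg, 3 kg left
truck 9: place 24 kg, 76 kg left
truck 9: place 15 kg, 61 kg left
truck 10: place 79 kg, 21 kg left
truck 10: place 17 kg, 4 kg left
Final trucks: [44,41] [30] [80] [30,32,16] [80] [26] [83] [97] [24,15] [79,17].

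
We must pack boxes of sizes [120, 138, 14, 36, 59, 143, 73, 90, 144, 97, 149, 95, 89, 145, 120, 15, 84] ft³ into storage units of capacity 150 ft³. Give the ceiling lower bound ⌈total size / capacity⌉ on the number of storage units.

11 storage units

Total size = 120 + 138 + 14 + 36 + 59 + 143 + 73 + 90 + 144 + 97 + 149 + 95 + 89 + 145 + 120 + 15 + 84 = 1611 ft³.
⌈1611 / 150⌉ = 11.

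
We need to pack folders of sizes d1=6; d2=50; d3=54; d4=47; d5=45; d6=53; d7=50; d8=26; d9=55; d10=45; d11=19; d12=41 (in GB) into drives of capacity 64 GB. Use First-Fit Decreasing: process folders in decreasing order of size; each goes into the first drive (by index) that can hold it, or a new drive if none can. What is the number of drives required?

10

Sorted descending: 55, 54, 53, 50, 50, 47, 45, 45, 41, 26, 19, 6.
55 GB → drive 1 (remaining 9 GB)
54 GB → drive 2 (remaining 10 GB)
53 GB → drive 3 (remaining 11 GB)
50 GB → drive 4 (remaining 14 GB)
50 GB → drive 5 (remaining 14 GB)
47 GB → drive 6 (remaining 17 GB)
45 GB → drive 7 (remaining 19 GB)
45 GB → drive 8 (remaining 19 GB)
41 GB → drive 9 (remaining 23 GB)
26 GB → drive 10 (remaining 38 GB)
19 GB → drive 7 (remaining 0 GB)
6 GB → drive 1 (remaining 3 GB)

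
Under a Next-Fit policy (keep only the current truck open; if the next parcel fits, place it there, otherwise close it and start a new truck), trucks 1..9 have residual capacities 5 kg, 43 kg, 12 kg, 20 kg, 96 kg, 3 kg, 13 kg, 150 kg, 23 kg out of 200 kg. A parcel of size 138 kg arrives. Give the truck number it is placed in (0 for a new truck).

0

Next-Fit only looks at truck 9, which has 23 kg free.
138 kg does not fit, so a new truck is opened.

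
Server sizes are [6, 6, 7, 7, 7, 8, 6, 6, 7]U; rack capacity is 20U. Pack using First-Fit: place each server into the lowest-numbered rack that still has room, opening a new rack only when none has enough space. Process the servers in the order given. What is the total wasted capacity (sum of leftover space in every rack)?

6U → rack 1 (remaining 14U)
6U → rack 1 (remaining 8U)
7U → rack 1 (remaining 1U)
7U → rack 2 (remaining 13U)
7U → rack 2 (remaining 6U)
8U → rack 3 (remaining 12U)
6U → rack 2 (remaining 0U)
6U → rack 3 (remaining 6U)
7U → rack 4 (remaining 13U)
4 racks × 20U = 80U; used 60U; unused 20U.

20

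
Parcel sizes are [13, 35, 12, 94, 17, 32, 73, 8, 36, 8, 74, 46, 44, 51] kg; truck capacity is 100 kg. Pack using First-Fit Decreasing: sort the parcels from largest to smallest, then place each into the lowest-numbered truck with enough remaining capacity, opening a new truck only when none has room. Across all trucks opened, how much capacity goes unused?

57

Sorted descending: 94, 74, 73, 51, 46, 44, 36, 35, 32, 17, 13, 12, 8, 8.
truck 1: place 94 kg, 6 kg left
truck 2: place 74 kg, 26 kg left
truck 3: place 73 kg, 27 kg left
truck 4: place 51 kg, 49 kg left
truck 4: place 46 kg, 3 kg left
truck 5: place 44 kg, 56 kg left
truck 5: place 36 kg, 20 kg left
truck 6: place 35 kg, 65 kg left
truck 6: place 32 kg, 33 kg left
truck 2: place 17 kg, 9 kg left
truck 3: place 13 kg, 14 kg left
truck 3: place 12 kg, 2 kg left
truck 2: place 8 kg, 1 kg left
truck 5: place 8 kg, 12 kg left
6 trucks × 100 kg = 600 kg; used 543 kg; unused 57 kg.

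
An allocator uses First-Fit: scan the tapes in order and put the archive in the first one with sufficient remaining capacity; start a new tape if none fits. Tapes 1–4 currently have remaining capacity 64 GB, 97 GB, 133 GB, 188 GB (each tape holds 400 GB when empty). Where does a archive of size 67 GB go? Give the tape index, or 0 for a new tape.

2

Tapes with room: tape 2 (97 GB), tape 3 (133 GB), tape 4 (188 GB).
The first with room is tape 2.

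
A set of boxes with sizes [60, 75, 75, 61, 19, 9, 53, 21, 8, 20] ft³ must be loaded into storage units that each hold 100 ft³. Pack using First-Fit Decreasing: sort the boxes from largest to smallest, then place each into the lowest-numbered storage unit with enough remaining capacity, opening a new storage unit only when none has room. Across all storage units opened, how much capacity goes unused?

Sorted descending: 75, 75, 61, 60, 53, 21, 20, 19, 9, 8.
storage unit 1: place 75 ft³, 25 ft³ left
storage unit 2: place 75 ft³, 25 ft³ left
storage unit 3: place 61 ft³, 39 ft³ left
storage unit 4: place 60 ft³, 40 ft³ left
storage unit 5: place 53 ft³, 47 ft³ left
storage unit 1: place 21 ft³, 4 ft³ left
storage unit 2: place 20 ft³, 5 ft³ left
storage unit 3: place 19 ft³, 20 ft³ left
storage unit 3: place 9 ft³, 11 ft³ left
storage unit 3: place 8 ft³, 3 ft³ left
5 storage units × 100 ft³ = 500 ft³; used 401 ft³; unused 99 ft³.

99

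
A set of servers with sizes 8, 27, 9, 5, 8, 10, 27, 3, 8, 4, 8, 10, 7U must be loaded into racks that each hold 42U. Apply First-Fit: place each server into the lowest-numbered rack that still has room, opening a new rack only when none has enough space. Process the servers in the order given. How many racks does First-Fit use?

4 racks

rack 1: place 8U, 34U left
rack 1: place 27U, 7U left
rack 2: place 9U, 33U left
rack 1: place 5U, 2U left
rack 2: place 8U, 25U left
rack 2: place 10U, 15U left
rack 3: place 27U, 15U left
rack 2: place 3U, 12U left
rack 2: place 8U, 4U left
rack 2: place 4U, 0U left
rack 3: place 8U, 7U left
rack 4: place 10U, 32U left
rack 3: place 7U, 0U left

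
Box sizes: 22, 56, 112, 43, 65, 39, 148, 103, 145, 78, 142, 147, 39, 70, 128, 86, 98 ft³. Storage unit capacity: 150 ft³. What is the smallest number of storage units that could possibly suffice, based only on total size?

Total size = 22 + 56 + 112 + 43 + 65 + 39 + 148 + 103 + 145 + 78 + 142 + 147 + 39 + 70 + 128 + 86 + 98 = 1521 ft³.
⌈1521 / 150⌉ = 11.

11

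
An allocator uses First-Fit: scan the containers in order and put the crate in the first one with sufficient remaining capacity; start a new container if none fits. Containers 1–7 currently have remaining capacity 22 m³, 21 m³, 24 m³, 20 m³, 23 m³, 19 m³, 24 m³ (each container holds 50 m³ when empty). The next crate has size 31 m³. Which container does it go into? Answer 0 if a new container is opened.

No container has ≥ 31 m³ free, so a new container is opened.

0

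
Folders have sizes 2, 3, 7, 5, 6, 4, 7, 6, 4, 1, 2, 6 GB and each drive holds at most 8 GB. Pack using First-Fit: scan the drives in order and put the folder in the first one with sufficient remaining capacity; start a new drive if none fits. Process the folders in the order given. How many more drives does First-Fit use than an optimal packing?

First-Fit: [2,3,1,2] [7] [5] [6] [4,4] [7] [6] [6] → 8 drives.
Total size 53 GB; any packing needs at least ⌈53/8⌉ = 7 drives.
An optimal packing achieves that bound: [7,1] [7] [6,2] [6,2] [6] [5,3] [4,4] → 7 drives.
Excess: 8 − 7 = 1.

1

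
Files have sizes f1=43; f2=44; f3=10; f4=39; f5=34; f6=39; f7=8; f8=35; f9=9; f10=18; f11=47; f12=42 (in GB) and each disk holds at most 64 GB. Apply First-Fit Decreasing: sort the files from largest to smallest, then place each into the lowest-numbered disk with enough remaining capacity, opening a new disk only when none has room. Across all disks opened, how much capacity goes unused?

144

Sorted descending: 47, 44, 43, 42, 39, 39, 35, 34, 18, 10, 9, 8.
Put 47 GB in disk 1; 17 GB remain.
Put 44 GB in disk 2; 20 GB remain.
Put 43 GB in disk 3; 21 GB remain.
Put 42 GB in disk 4; 22 GB remain.
Put 39 GB in disk 5; 25 GB remain.
Put 39 GB in disk 6; 25 GB remain.
Put 35 GB in disk 7; 29 GB remain.
Put 34 GB in disk 8; 30 GB remain.
Put 18 GB in disk 2; 2 GB remain.
Put 10 GB in disk 1; 7 GB remain.
Put 9 GB in disk 3; 12 GB remain.
Put 8 GB in disk 3; 4 GB remain.
8 disks × 64 GB = 512 GB; used 368 GB; unused 144 GB.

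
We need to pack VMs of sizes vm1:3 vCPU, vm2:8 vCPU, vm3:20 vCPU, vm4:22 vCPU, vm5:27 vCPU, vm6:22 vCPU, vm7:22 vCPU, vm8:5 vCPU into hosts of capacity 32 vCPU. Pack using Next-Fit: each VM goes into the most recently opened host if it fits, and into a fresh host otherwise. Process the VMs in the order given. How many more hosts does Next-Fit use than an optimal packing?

0

Next-Fit: [3,8,20] [22] [27] [22] [22,5] → 5 hosts.
Total size 129 vCPU; any packing needs at least ⌈129/32⌉ = 5 hosts.
So 5 is already optimal.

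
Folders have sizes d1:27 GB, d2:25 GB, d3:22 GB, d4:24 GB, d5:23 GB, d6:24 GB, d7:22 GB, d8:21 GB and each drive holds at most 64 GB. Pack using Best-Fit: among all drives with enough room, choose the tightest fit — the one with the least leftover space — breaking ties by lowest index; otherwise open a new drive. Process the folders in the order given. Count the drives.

4 drives

Put d1 (27 GB) in drive 1; 37 GB remain.
Put d2 (25 GB) in drive 1; 12 GB remain.
Put d3 (22 GB) in drive 2; 42 GB remain.
Put d4 (24 GB) in drive 2; 18 GB remain.
Put d5 (23 GB) in drive 3; 41 GB remain.
Put d6 (24 GB) in drive 3; 17 GB remain.
Put d7 (22 GB) in drive 4; 42 GB remain.
Put d8 (21 GB) in drive 4; 21 GB remain.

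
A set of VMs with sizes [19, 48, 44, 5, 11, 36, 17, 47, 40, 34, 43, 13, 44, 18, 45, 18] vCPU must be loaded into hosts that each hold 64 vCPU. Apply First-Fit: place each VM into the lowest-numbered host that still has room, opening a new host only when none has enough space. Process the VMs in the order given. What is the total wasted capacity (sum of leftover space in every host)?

Put 19 vCPU in host 1; 45 vCPU remain.
Put 48 vCPU in host 2; 16 vCPU remain.
Put 44 vCPU in host 1; 1 vCPU remain.
Put 5 vCPU in host 2; 11 vCPU remain.
Put 11 vCPU in host 2; 0 vCPU remain.
Put 36 vCPU in host 3; 28 vCPU remain.
Put 17 vCPU in host 3; 11 vCPU remain.
Put 47 vCPU in host 4; 17 vCPU remain.
Put 40 vCPU in host 5; 24 vCPU remain.
Put 34 vCPU in host 6; 30 vCPU remain.
Put 43 vCPU in host 7; 21 vCPU remain.
Put 13 vCPU in host 4; 4 vCPU remain.
Put 44 vCPU in host 8; 20 vCPU remain.
Put 18 vCPU in host 5; 6 vCPU remain.
Put 45 vCPU in host 9; 19 vCPU remain.
Put 18 vCPU in host 6; 12 vCPU remain.
9 hosts × 64 vCPU = 576 vCPU; used 482 vCPU; unused 94 vCPU.

94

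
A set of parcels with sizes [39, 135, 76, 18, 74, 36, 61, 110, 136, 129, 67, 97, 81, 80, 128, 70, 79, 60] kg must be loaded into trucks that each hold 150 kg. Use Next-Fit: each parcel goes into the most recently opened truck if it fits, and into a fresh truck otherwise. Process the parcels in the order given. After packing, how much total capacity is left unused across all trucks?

truck 1: place 39 kg, 111 kg left
truck 2: place 135 kg, 15 kg left
truck 3: place 76 kg, 74 kg left
truck 3: place 18 kg, 56 kg left
truck 4: place 74 kg, 76 kg left
truck 4: place 36 kg, 40 kg left
truck 5: place 61 kg, 89 kg left
truck 6: place 110 kg, 40 kg left
truck 7: place 136 kg, 14 kg left
truck 8: place 129 kg, 21 kg left
truck 9: place 67 kg, 83 kg left
truck 10: place 97 kg, 53 kg left
truck 11: place 81 kg, 69 kg left
truck 12: place 80 kg, 70 kg left
truck 13: place 128 kg, 22 kg left
truck 14: place 70 kg, 80 kg left
truck 14: place 79 kg, 1 kg left
truck 15: place 60 kg, 90 kg left
15 trucks × 150 kg = 2250 kg; used 1476 kg; unused 774 kg.

774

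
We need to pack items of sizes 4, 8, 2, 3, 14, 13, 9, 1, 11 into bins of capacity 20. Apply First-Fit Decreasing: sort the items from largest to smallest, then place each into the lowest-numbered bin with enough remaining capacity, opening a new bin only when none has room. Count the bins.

4

Sorted descending: 14, 13, 11, 9, 8, 4, 3, 2, 1.
Put 14 in bin 1; 6 remain.
Put 13 in bin 2; 7 remain.
Put 11 in bin 3; 9 remain.
Put 9 in bin 3; 0 remain.
Put 8 in bin 4; 12 remain.
Put 4 in bin 1; 2 remain.
Put 3 in bin 2; 4 remain.
Put 2 in bin 1; 0 remain.
Put 1 in bin 2; 3 remain.
Final bins: [14,4,2] [13,3,1] [11,9] [8].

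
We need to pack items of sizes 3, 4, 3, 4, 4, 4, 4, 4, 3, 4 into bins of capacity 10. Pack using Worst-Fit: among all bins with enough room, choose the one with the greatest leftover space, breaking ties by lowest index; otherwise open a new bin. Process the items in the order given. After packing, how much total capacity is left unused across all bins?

13

3 → bin 1 (remaining 7)
4 → bin 1 (remaining 3)
3 → bin 1 (remaining 0)
4 → bin 2 (remaining 6)
4 → bin 2 (remaining 2)
4 → bin 3 (remaining 6)
4 → bin 3 (remaining 2)
4 → bin 4 (remaining 6)
3 → bin 4 (remaining 3)
4 → bin 5 (remaining 6)
5 bins × 10 = 50; used 37; unused 13.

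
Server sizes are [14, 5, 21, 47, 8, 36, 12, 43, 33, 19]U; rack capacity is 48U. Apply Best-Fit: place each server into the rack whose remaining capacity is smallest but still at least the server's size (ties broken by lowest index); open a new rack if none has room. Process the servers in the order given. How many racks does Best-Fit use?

14U → rack 1 (remaining 34U)
5U → rack 1 (remaining 29U)
21U → rack 1 (remaining 8U)
47U → rack 2 (remaining 1U)
8U → rack 1 (remaining 0U)
36U → rack 3 (remaining 12U)
12U → rack 3 (remaining 0U)
43U → rack 4 (remaining 5U)
33U → rack 5 (remaining 15U)
19U → rack 6 (remaining 29U)
Final racks: [14,5,21,8] [47] [36,12] [43] [33] [19].

6 racks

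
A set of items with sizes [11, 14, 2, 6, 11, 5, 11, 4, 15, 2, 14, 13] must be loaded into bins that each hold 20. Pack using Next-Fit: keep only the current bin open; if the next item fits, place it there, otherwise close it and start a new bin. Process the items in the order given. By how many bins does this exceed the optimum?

0

Next-Fit: [11] [14,2] [6,11] [5,11,4] [15,2] [14] [13] → 7 bins.
7 items exceed 10 (half the capacity), and no two of those can share a bin, so at least 7 bins are needed.
So 7 is already optimal.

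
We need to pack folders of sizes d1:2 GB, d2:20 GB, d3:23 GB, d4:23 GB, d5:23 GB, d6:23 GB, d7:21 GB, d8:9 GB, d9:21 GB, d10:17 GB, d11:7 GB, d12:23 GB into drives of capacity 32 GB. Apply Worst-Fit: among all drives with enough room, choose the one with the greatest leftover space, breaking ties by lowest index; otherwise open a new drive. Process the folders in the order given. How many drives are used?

9

Put d1 (2 GB) in drive 1; 30 GB remain.
Put d2 (20 GB) in drive 1; 10 GB remain.
Put d3 (23 GB) in drive 2; 9 GB remain.
Put d4 (23 GB) in drive 3; 9 GB remain.
Put d5 (23 GB) in drive 4; 9 GB remain.
Put d6 (23 GB) in drive 5; 9 GB remain.
Put d7 (21 GB) in drive 6; 11 GB remain.
Put d8 (9 GB) in drive 6; 2 GB remain.
Put d9 (21 GB) in drive 7; 11 GB remain.
Put d10 (17 GB) in drive 8; 15 GB remain.
Put d11 (7 GB) in drive 8; 8 GB remain.
Put d12 (23 GB) in drive 9; 9 GB remain.
Final drives: [2,20] [23] [23] [23] [23] [21,9] [21] [17,7] [23].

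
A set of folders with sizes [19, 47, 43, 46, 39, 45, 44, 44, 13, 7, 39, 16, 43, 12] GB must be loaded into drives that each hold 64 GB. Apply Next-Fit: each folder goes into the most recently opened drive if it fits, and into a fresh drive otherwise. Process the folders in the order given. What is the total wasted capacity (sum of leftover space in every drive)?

183

drive 1: place 19 GB, 45 GB left
drive 2: place 47 GB, 17 GB left
drive 3: place 43 GB, 21 GB left
drive 4: place 46 GB, 18 GB left
drive 5: place 39 GB, 25 GB left
drive 6: place 45 GB, 19 GB left
drive 7: place 44 GB, 20 GB left
drive 8: place 44 GB, 20 GB left
drive 8: place 13 GB, 7 GB left
drive 8: place 7 GB, 0 GB left
drive 9: place 39 GB, 25 GB left
drive 9: place 16 GB, 9 GB left
drive 10: place 43 GB, 21 GB left
drive 10: place 12 GB, 9 GB left
10 drives × 64 GB = 640 GB; used 457 GB; unused 183 GB.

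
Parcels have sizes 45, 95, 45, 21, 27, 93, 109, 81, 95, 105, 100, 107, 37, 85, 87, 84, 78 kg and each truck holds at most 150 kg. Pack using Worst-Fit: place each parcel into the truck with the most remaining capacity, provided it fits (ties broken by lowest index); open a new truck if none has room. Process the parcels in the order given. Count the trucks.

13 trucks

45 kg → truck 1 (remaining 105 kg)
95 kg → truck 1 (remaining 10 kg)
45 kg → truck 2 (remaining 105 kg)
21 kg → truck 2 (remaining 84 kg)
27 kg → truck 2 (remaining 57 kg)
93 kg → truck 3 (remaining 57 kg)
109 kg → truck 4 (remaining 41 kg)
81 kg → truck 5 (remaining 69 kg)
95 kg → truck 6 (remaining 55 kg)
105 kg → truck 7 (remaining 45 kg)
100 kg → truck 8 (remaining 50 kg)
107 kg → truck 9 (remaining 43 kg)
37 kg → truck 5 (remaining 32 kg)
85 kg → truck 10 (remaining 65 kg)
87 kg → truck 11 (remaining 63 kg)
84 kg → truck 12 (remaining 66 kg)
78 kg → truck 13 (remaining 72 kg)
Final trucks: [45,95] [45,21,27] [93] [109] [81,37] [95] [105] [100] [107] [85] [87] [84] [78].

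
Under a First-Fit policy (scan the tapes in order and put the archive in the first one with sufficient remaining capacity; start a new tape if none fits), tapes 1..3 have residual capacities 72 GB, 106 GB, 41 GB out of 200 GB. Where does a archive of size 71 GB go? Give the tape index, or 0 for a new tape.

1

Tapes with room: tape 1 (72 GB), tape 2 (106 GB).
The first with room is tape 1.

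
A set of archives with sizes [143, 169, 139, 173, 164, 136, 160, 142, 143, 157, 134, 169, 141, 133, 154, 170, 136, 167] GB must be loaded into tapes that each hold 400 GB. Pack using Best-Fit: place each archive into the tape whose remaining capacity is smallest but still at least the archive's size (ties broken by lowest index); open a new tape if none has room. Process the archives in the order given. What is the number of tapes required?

143 GB → tape 1 (remaining 257 GB)
169 GB → tape 1 (remaining 88 GB)
139 GB → tape 2 (remaining 261 GB)
173 GB → tape 2 (remaining 88 GB)
164 GB → tape 3 (remaining 236 GB)
136 GB → tape 3 (remaining 100 GB)
160 GB → tape 4 (remaining 240 GB)
142 GB → tape 4 (remaining 98 GB)
143 GB → tape 5 (remaining 257 GB)
157 GB → tape 5 (remaining 100 GB)
134 GB → tape 6 (remaining 266 GB)
169 GB → tape 6 (remaining 97 GB)
141 GB → tape 7 (remaining 259 GB)
133 GB → tape 7 (remaining 126 GB)
154 GB → tape 8 (remaining 246 GB)
170 GB → tape 8 (remaining 76 GB)
136 GB → tape 9 (remaining 264 GB)
167 GB → tape 9 (remaining 97 GB)

9 tapes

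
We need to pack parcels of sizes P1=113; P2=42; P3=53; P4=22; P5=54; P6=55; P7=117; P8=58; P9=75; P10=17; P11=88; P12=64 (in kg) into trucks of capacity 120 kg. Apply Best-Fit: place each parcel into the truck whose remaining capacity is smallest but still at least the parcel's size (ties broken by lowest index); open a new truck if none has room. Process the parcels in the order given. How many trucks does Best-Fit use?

Put P1 (113 kg) in truck 1; 7 kg remain.
Put P2 (42 kg) in truck 2; 78 kg remain.
Put P3 (53 kg) in truck 2; 25 kg remain.
Put P4 (22 kg) in truck 2; 3 kg remain.
Put P5 (54 kg) in truck 3; 66 kg remain.
Put P6 (55 kg) in truck 3; 11 kg remain.
Put P7 (117 kg) in truck 4; 3 kg remain.
Put P8 (58 kg) in truck 5; 62 kg remain.
Put P9 (75 kg) in truck 6; 45 kg remain.
Put P10 (17 kg) in truck 6; 28 kg remain.
Put P11 (88 kg) in truck 7; 32 kg remain.
Put P12 (64 kg) in truck 8; 56 kg remain.

8 trucks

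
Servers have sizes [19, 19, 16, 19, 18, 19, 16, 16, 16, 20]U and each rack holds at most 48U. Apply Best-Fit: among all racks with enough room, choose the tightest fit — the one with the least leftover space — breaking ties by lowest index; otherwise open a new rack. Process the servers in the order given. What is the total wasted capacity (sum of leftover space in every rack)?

62

19U → rack 1 (remaining 29U)
19U → rack 1 (remaining 10U)
16U → rack 2 (remaining 32U)
19U → rack 2 (remaining 13U)
18U → rack 3 (remaining 30U)
19U → rack 3 (remaining 11U)
16U → rack 4 (remaining 32U)
16U → rack 4 (remaining 16U)
16U → rack 4 (remaining 0U)
20U → rack 5 (remaining 28U)
5 racks × 48U = 240U; used 178U; unused 62U.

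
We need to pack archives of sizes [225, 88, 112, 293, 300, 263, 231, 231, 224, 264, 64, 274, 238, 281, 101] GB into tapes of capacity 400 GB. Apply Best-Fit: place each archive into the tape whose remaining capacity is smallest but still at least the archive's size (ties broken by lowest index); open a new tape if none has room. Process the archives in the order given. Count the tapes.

11 tapes

tape 1: place 225 GB, 175 GB left
tape 1: place 88 GB, 87 GB left
tape 2: place 112 GB, 288 GB left
tape 3: place 293 GB, 107 GB left
tape 4: place 300 GB, 100 GB left
tape 2: place 263 GB, 25 GB left
tape 5: place 231 GB, 169 GB left
tape 6: place 231 GB, 169 GB left
tape 7: place 224 GB, 176 GB left
tape 8: place 264 GB, 136 GB left
tape 1: place 64 GB, 23 GB left
tape 9: place 274 GB, 126 GB left
tape 10: place 238 GB, 162 GB left
tape 11: place 281 GB, 119 GB left
tape 3: place 101 GB, 6 GB left
Final tapes: [225,88,64] [112,263] [293,101] [300] [231] [231] [224] [264] [274] [238] [281].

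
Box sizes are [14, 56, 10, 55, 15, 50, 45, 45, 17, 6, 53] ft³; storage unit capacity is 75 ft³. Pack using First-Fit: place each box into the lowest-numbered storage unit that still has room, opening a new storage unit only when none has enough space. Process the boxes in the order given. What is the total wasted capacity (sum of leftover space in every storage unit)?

84

14 ft³ → storage unit 1 (remaining 61 ft³)
56 ft³ → storage unit 1 (remaining 5 ft³)
10 ft³ → storage unit 2 (remaining 65 ft³)
55 ft³ → storage unit 2 (remaining 10 ft³)
15 ft³ → storage unit 3 (remaining 60 ft³)
50 ft³ → storage unit 3 (remaining 10 ft³)
45 ft³ → storage unit 4 (remaining 30 ft³)
45 ft³ → storage unit 5 (remaining 30 ft³)
17 ft³ → storage unit 4 (remaining 13 ft³)
6 ft³ → storage unit 2 (remaining 4 ft³)
53 ft³ → storage unit 6 (remaining 22 ft³)
6 storage units × 75 ft³ = 450 ft³; used 366 ft³; unused 84 ft³.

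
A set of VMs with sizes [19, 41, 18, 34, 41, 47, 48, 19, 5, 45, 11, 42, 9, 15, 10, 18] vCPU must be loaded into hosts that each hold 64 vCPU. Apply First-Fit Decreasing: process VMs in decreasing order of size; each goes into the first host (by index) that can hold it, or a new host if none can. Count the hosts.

7 hosts

Sorted descending: 48, 47, 45, 42, 41, 41, 34, 19, 19, 18, 18, 15, 11, 10, 9, 5.
host 1: place 48 vCPU, 16 vCPU left
host 2: place 47 vCPU, 17 vCPU left
host 3: place 45 vCPU, 19 vCPU left
host 4: place 42 vCPU, 22 vCPU left
host 5: place 41 vCPU, 23 vCPU left
host 6: place 41 vCPU, 23 vCPU left
host 7: place 34 vCPU, 30 vCPU left
host 3: place 19 vCPU, 0 vCPU left
host 4: place 19 vCPU, 3 vCPU left
host 5: place 18 vCPU, 5 vCPU left
host 6: place 18 vCPU, 5 vCPU left
host 1: place 15 vCPU, 1 vCPU left
host 2: place 11 vCPU, 6 vCPU left
host 7: place 10 vCPU, 20 vCPU left
host 7: place 9 vCPU, 11 vCPU left
host 2: place 5 vCPU, 1 vCPU left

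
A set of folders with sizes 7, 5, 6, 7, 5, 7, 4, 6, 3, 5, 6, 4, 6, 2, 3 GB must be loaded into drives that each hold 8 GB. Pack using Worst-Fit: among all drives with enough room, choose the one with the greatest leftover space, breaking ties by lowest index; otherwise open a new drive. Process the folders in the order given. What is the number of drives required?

12 drives

Put 7 GB in drive 1; 1 GB remain.
Put 5 GB in drive 2; 3 GB remain.
Put 6 GB in drive 3; 2 GB remain.
Put 7 GB in drive 4; 1 GB remain.
Put 5 GB in drive 5; 3 GB remain.
Put 7 GB in drive 6; 1 GB remain.
Put 4 GB in drive 7; 4 GB remain.
Put 6 GB in drive 8; 2 GB remain.
Put 3 GB in drive 7; 1 GB remain.
Put 5 GB in drive 9; 3 GB remain.
Put 6 GB in drive 10; 2 GB remain.
Put 4 GB in drive 11; 4 GB remain.
Put 6 GB in drive 12; 2 GB remain.
Put 2 GB in drive 11; 2 GB remain.
Put 3 GB in drive 2; 0 GB remain.
Final drives: [7] [5,3] [6] [7] [5] [7] [4,3] [6] [5] [6] [4,2] [6].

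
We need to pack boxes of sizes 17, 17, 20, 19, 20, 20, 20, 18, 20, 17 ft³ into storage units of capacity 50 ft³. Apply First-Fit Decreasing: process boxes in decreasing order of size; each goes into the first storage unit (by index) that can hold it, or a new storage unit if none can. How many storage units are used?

Sorted descending: 20, 20, 20, 20, 20, 19, 18, 17, 17, 17.
storage unit 1: place 20 ft³, 30 ft³ left
storage unit 1: place 20 ft³, 10 ft³ left
storage unit 2: place 20 ft³, 30 ft³ left
storage unit 2: place 20 ft³, 10 ft³ left
storage unit 3: place 20 ft³, 30 ft³ left
storage unit 3: place 19 ft³, 11 ft³ left
storage unit 4: place 18 ft³, 32 ft³ left
storage unit 4: place 17 ft³, 15 ft³ left
storage unit 5: place 17 ft³, 33 ft³ left
storage unit 5: place 17 ft³, 16 ft³ left
Final storage units: [20,20] [20,20] [20,19] [18,17] [17,17].

5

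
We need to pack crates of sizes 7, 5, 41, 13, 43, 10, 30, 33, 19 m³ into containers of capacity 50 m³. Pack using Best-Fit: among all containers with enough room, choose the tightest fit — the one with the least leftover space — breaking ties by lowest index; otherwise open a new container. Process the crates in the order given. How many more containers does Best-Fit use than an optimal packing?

Best-Fit: [7,5,13,10] [41] [43] [30,19] [33] → 5 containers.
Total size 201 m³; any packing needs at least ⌈201/50⌉ = 5 containers.
So 5 is already optimal.

0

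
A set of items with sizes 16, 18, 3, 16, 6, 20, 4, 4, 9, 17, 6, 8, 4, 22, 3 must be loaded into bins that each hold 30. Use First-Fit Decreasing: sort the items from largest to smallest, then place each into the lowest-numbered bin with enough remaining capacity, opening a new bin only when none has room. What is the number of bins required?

Sorted descending: 22, 20, 18, 17, 16, 16, 9, 8, 6, 6, 4, 4, 4, 3, 3.
bin 1: place 22, 8 left
bin 2: place 20, 10 left
bin 3: place 18, 12 left
bin 4: place 17, 13 left
bin 5: place 16, 14 left
bin 6: place 16, 14 left
bin 2: place 9, 1 left
bin 1: place 8, 0 left
bin 3: place 6, 6 left
bin 3: place 6, 0 left
bin 4: place 4, 9 left
bin 4: place 4, 5 left
bin 4: place 4, 1 left
bin 5: place 3, 11 left
bin 5: place 3, 8 left
Final bins: [22,8] [20,9] [18,6,6] [17,4,4,4] [16,3,3] [16].

6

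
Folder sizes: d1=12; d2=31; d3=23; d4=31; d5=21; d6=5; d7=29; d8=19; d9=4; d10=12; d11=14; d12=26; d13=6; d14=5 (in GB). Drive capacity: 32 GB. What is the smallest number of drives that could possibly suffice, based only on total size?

8 drives

Total size = 12 + 31 + 23 + 31 + 21 + 5 + 29 + 19 + 4 + 12 + 14 + 26 + 6 + 5 = 238 GB.
⌈238 / 32⌉ = 8.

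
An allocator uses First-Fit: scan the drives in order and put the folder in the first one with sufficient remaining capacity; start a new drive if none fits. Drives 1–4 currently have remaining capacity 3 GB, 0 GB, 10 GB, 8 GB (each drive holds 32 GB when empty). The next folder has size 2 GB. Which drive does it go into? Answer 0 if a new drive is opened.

Drives with room: drive 1 (3 GB), drive 3 (10 GB), drive 4 (8 GB).
The first with room is drive 1.

1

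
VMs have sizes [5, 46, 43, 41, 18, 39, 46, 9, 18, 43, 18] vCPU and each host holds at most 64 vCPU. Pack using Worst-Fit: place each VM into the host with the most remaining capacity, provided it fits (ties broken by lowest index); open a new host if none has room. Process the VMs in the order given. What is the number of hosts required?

Put 5 vCPU in host 1; 59 vCPU remain.
Put 46 vCPU in host 1; 13 vCPU remain.
Put 43 vCPU in host 2; 21 vCPU remain.
Put 41 vCPU in host 3; 23 vCPU remain.
Put 18 vCPU in host 3; 5 vCPU remain.
Put 39 vCPU in host 4; 25 vCPU remain.
Put 46 vCPU in host 5; 18 vCPU remain.
Put 9 vCPU in host 4; 16 vCPU remain.
Put 18 vCPU in host 2; 3 vCPU remain.
Put 43 vCPU in host 6; 21 vCPU remain.
Put 18 vCPU in host 6; 3 vCPU remain.

6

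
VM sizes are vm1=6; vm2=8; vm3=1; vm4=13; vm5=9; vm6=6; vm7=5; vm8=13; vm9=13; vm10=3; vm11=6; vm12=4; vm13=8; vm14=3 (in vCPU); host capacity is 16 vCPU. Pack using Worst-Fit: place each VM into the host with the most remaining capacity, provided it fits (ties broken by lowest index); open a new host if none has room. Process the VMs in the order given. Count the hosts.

7 hosts

host 1: place vm1 (6 vCPU), 10 vCPU left
host 1: place vm2 (8 vCPU), 2 vCPU left
host 1: place vm3 (1 vCPU), 1 vCPU left
host 2: place vm4 (13 vCPU), 3 vCPU left
host 3: place vm5 (9 vCPU), 7 vCPU left
host 3: place vm6 (6 vCPU), 1 vCPU left
host 4: place vm7 (5 vCPU), 11 vCPU left
host 5: place vm8 (13 vCPU), 3 vCPU left
host 6: place vm9 (13 vCPU), 3 vCPU left
host 4: place vm10 (3 vCPU), 8 vCPU left
host 4: place vm11 (6 vCPU), 2 vCPU left
host 7: place vm12 (4 vCPU), 12 vCPU left
host 7: place vm13 (8 vCPU), 4 vCPU left
host 7: place vm14 (3 vCPU), 1 vCPU left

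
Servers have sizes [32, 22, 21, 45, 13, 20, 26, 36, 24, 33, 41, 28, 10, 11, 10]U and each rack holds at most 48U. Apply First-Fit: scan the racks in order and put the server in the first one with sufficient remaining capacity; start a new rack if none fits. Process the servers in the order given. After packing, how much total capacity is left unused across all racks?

60

Put 32U in rack 1; 16U remain.
Put 22U in rack 2; 26U remain.
Put 21U in rack 2; 5U remain.
Put 45U in rack 3; 3U remain.
Put 13U in rack 1; 3U remain.
Put 20U in rack 4; 28U remain.
Put 26U in rack 4; 2U remain.
Put 36U in rack 5; 12U remain.
Put 24U in rack 6; 24U remain.
Put 33U in rack 7; 15U remain.
Put 41U in rack 8; 7U remain.
Put 28U in rack 9; 20U remain.
Put 10U in rack 5; 2U remain.
Put 11U in rack 6; 13U remain.
Put 10U in rack 6; 3U remain.
9 racks × 48U = 432U; used 372U; unused 60U.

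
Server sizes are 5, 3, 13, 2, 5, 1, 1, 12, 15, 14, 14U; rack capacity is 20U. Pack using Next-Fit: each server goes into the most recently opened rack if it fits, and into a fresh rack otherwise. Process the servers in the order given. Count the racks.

6

rack 1: place 5U, 15U left
rack 1: place 3U, 12U left
rack 2: place 13U, 7U left
rack 2: place 2U, 5U left
rack 2: place 5U, 0U left
rack 3: place 1U, 19U left
rack 3: place 1U, 18U left
rack 3: place 12U, 6U left
rack 4: place 15U, 5U left
rack 5: place 14U, 6U left
rack 6: place 14U, 6U left
Final racks: [5,3] [13,2,5] [1,1,12] [15] [14] [14].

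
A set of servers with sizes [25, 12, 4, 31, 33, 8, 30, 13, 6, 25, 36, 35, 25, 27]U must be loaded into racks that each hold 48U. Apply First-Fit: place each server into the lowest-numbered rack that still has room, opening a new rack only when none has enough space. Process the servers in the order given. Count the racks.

rack 1: place 25U, 23U left
rack 1: place 12U, 11U left
rack 1: place 4U, 7U left
rack 2: place 31U, 17U left
rack 3: place 33U, 15U left
rack 2: place 8U, 9U left
rack 4: place 30U, 18U left
rack 3: place 13U, 2U left
rack 1: place 6U, 1U left
rack 5: place 25U, 23U left
rack 6: place 36U, 12U left
rack 7: place 35U, 13U left
rack 8: place 25U, 23U left
rack 9: place 27U, 21U left

9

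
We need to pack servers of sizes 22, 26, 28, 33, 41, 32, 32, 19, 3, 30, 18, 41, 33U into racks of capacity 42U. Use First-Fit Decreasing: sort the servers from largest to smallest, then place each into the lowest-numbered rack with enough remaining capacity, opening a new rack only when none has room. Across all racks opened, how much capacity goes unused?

104

Sorted descending: 41, 41, 33, 33, 32, 32, 30, 28, 26, 22, 19, 18, 3.
41U → rack 1 (remaining 1U)
41U → rack 2 (remaining 1U)
33U → rack 3 (remaining 9U)
33U → rack 4 (remaining 9U)
32U → rack 5 (remaining 10U)
32U → rack 6 (remaining 10U)
30U → rack 7 (remaining 12U)
28U → rack 8 (remaining 14U)
26U → rack 9 (remaining 16U)
22U → rack 10 (remaining 20U)
19U → rack 10 (remaining 1U)
18U → rack 11 (remaining 24U)
3U → rack 3 (remaining 6U)
11 racks × 42U = 462U; used 358U; unused 104U.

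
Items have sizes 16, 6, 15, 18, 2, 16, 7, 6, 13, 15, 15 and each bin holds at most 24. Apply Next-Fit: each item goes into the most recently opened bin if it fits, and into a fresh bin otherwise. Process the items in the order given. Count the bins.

7

16 → bin 1 (remaining 8)
6 → bin 1 (remaining 2)
15 → bin 2 (remaining 9)
18 → bin 3 (remaining 6)
2 → bin 3 (remaining 4)
16 → bin 4 (remaining 8)
7 → bin 4 (remaining 1)
6 → bin 5 (remaining 18)
13 → bin 5 (remaining 5)
15 → bin 6 (remaining 9)
15 → bin 7 (remaining 9)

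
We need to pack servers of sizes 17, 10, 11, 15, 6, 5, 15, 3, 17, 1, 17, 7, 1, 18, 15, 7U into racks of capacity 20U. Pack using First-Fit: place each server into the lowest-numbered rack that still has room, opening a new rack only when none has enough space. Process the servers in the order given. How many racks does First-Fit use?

10

Put 17U in rack 1; 3U remain.
Put 10U in rack 2; 10U remain.
Put 11U in rack 3; 9U remain.
Put 15U in rack 4; 5U remain.
Put 6U in rack 2; 4U remain.
Put 5U in rack 3; 4U remain.
Put 15U in rack 5; 5U remain.
Put 3U in rack 1; 0U remain.
Put 17U in rack 6; 3U remain.
Put 1U in rack 2; 3U remain.
Put 17U in rack 7; 3U remain.
Put 7U in rack 8; 13U remain.
Put 1U in rack 2; 2U remain.
Put 18U in rack 9; 2U remain.
Put 15U in rack 10; 5U remain.
Put 7U in rack 8; 6U remain.
Final racks: [17,3] [10,6,1,1] [11,5] [15] [15] [17] [17] [7,7] [18] [15].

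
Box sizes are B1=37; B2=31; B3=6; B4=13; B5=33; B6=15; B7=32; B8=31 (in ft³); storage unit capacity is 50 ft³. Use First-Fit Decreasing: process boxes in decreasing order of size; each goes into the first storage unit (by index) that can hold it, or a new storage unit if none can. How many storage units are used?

5 storage units

Sorted descending: 37, 33, 32, 31, 31, 15, 13, 6.
Put 37 ft³ in storage unit 1; 13 ft³ remain.
Put 33 ft³ in storage unit 2; 17 ft³ remain.
Put 32 ft³ in storage unit 3; 18 ft³ remain.
Put 31 ft³ in storage unit 4; 19 ft³ remain.
Put 31 ft³ in storage unit 5; 19 ft³ remain.
Put 15 ft³ in storage unit 2; 2 ft³ remain.
Put 13 ft³ in storage unit 1; 0 ft³ remain.
Put 6 ft³ in storage unit 3; 12 ft³ remain.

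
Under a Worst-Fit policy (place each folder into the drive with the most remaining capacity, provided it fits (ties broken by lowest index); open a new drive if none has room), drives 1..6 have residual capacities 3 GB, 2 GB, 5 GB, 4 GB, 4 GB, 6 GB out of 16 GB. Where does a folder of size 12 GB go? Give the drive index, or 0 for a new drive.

No drive has ≥ 12 GB free, so a new drive is opened.

0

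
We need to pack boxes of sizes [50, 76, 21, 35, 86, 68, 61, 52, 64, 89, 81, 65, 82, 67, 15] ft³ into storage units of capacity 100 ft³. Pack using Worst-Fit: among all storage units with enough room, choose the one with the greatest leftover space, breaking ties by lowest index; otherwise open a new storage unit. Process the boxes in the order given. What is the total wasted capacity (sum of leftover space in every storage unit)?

288

50 ft³ → storage unit 1 (remaining 50 ft³)
76 ft³ → storage unit 2 (remaining 24 ft³)
21 ft³ → storage unit 1 (remaining 29 ft³)
35 ft³ → storage unit 3 (remaining 65 ft³)
86 ft³ → storage unit 4 (remaining 14 ft³)
68 ft³ → storage unit 5 (remaining 32 ft³)
61 ft³ → storage unit 3 (remaining 4 ft³)
52 ft³ → storage unit 6 (remaining 48 ft³)
64 ft³ → storage unit 7 (remaining 36 ft³)
89 ft³ → storage unit 8 (remaining 11 ft³)
81 ft³ → storage unit 9 (remaining 19 ft³)
65 ft³ → storage unit 10 (remaining 35 ft³)
82 ft³ → storage unit 11 (remaining 18 ft³)
67 ft³ → storage unit 12 (remaining 33 ft³)
15 ft³ → storage unit 6 (remaining 33 ft³)
12 storage units × 100 ft³ = 1200 ft³; used 912 ft³; unused 288 ft³.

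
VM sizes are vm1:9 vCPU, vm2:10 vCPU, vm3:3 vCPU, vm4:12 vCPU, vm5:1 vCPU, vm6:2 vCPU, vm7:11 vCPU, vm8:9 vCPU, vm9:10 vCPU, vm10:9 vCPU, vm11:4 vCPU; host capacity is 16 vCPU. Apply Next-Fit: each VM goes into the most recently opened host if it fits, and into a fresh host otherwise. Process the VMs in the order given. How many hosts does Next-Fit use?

Put vm1 (9 vCPU) in host 1; 7 vCPU remain.
Put vm2 (10 vCPU) in host 2; 6 vCPU remain.
Put vm3 (3 vCPU) in host 2; 3 vCPU remain.
Put vm4 (12 vCPU) in host 3; 4 vCPU remain.
Put vm5 (1 vCPU) in host 3; 3 vCPU remain.
Put vm6 (2 vCPU) in host 3; 1 vCPU remain.
Put vm7 (11 vCPU) in host 4; 5 vCPU remain.
Put vm8 (9 vCPU) in host 5; 7 vCPU remain.
Put vm9 (10 vCPU) in host 6; 6 vCPU remain.
Put vm10 (9 vCPU) in host 7; 7 vCPU remain.
Put vm11 (4 vCPU) in host 7; 3 vCPU remain.
Final hosts: [9] [10,3] [12,1,2] [11] [9] [10] [9,4].

7 hosts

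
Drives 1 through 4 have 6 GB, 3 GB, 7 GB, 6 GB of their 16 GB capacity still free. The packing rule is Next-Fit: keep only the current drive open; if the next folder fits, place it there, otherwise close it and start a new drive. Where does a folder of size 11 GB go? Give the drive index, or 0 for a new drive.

0

Next-Fit only looks at drive 4, which has 6 GB free.
11 GB does not fit, so a new drive is opened.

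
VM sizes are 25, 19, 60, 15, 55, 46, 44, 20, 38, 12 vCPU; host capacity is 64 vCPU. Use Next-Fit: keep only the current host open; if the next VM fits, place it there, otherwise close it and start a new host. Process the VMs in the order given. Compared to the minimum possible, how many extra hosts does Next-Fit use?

Next-Fit: [25,19] [60] [15] [55] [46] [44,20] [38,12] → 7 hosts.
Total size 334 vCPU; any packing needs at least ⌈334/64⌉ = 6 hosts.
An optimal packing achieves that bound: [60] [55] [46,15] [44,20] [38,25] [19,12] → 6 hosts.
Excess: 7 − 6 = 1.

1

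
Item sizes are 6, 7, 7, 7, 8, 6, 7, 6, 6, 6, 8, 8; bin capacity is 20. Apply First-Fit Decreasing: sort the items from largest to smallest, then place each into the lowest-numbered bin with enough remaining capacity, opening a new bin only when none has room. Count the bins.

5

Sorted descending: 8, 8, 8, 7, 7, 7, 7, 6, 6, 6, 6, 6.
8 → bin 1 (remaining 12)
8 → bin 1 (remaining 4)
8 → bin 2 (remaining 12)
7 → bin 2 (remaining 5)
7 → bin 3 (remaining 13)
7 → bin 3 (remaining 6)
7 → bin 4 (remaining 13)
6 → bin 3 (remaining 0)
6 → bin 4 (remaining 7)
6 → bin 4 (remaining 1)
6 → bin 5 (remaining 14)
6 → bin 5 (remaining 8)
Final bins: [8,8] [8,7] [7,7,6] [7,6,6] [6,6].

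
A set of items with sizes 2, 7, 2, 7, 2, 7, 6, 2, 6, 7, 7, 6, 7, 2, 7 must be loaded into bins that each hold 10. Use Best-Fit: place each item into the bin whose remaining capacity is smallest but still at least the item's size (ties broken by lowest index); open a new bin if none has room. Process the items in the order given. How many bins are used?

10 bins

bin 1: place 2, 8 left
bin 1: place 7, 1 left
bin 2: place 2, 8 left
bin 2: place 7, 1 left
bin 3: place 2, 8 left
bin 3: place 7, 1 left
bin 4: place 6, 4 left
bin 4: place 2, 2 left
bin 5: place 6, 4 left
bin 6: place 7, 3 left
bin 7: place 7, 3 left
bin 8: place 6, 4 left
bin 9: place 7, 3 left
bin 4: place 2, 0 left
bin 10: place 7, 3 left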